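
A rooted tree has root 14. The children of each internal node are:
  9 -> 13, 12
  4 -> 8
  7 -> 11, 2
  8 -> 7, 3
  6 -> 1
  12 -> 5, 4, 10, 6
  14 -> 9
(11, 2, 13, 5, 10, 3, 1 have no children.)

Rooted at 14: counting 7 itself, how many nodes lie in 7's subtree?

7's subtree: {7, 2, 11}, size 3.

3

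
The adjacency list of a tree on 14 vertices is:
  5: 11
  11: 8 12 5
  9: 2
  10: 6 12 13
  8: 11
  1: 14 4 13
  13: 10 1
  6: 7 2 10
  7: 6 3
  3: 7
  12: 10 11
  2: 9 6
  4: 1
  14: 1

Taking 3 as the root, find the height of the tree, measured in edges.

6

A deepest node is 14, reached by 3 – 7 – 6 – 10 – 13 – 1 – 14.
That path has 6 edges, so the height is 6.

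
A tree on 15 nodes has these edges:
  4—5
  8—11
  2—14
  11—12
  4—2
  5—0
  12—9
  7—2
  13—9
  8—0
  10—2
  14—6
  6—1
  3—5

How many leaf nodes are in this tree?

Degree-1 nodes: 1, 3, 7, 10, 13 — 5 of them.

5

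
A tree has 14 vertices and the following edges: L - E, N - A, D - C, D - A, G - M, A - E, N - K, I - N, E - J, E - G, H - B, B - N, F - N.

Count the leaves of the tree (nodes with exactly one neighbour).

8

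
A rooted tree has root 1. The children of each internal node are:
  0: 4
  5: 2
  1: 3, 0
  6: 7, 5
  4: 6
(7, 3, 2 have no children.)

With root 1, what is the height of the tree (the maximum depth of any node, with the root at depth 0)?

5

2 sits deepest: 1–0–4–6–5–2 — 5 edges from the root.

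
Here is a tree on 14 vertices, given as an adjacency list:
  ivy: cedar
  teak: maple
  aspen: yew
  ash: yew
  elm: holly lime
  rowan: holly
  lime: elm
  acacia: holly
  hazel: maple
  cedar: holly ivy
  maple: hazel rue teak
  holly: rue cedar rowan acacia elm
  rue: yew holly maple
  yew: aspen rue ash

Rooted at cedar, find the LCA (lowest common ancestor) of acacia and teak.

holly

Path acacia→root: acacia holly cedar; path teak→root: teak maple rue holly cedar.
First common node: holly.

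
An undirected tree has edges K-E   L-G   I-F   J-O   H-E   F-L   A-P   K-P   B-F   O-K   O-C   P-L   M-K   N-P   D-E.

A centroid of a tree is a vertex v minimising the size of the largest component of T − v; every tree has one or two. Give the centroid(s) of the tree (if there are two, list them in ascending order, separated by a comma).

Removing P splits the tree into components of sizes 8, 5, 1, 1; the largest is 8 ≤ ⌊16/2⌋ = 8.
Its neighbour K also leaves a largest component of size 8, so both are centroids.

K, P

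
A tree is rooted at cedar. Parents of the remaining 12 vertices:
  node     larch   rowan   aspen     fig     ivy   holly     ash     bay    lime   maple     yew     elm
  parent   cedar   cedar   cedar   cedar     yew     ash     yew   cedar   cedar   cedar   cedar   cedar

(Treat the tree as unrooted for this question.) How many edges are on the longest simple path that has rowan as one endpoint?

4

A farthest node from rowan is holly.
The path rowan-cedar-yew-ash-holly has 4 edges.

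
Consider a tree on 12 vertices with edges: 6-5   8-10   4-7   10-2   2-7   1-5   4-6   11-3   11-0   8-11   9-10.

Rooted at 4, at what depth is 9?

4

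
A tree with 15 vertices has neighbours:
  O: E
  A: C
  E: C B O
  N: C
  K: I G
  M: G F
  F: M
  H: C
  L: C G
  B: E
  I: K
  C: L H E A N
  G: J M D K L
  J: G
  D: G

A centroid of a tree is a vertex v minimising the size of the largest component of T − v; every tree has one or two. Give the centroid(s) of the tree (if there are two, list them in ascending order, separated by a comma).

L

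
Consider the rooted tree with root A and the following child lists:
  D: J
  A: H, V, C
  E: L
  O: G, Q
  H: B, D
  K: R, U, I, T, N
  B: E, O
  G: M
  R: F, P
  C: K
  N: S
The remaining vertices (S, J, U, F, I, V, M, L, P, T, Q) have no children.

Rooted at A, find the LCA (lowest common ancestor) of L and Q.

B

L's ancestor chain is L, E, B, H, A and Q's is Q, O, B, H, A; they first meet at B.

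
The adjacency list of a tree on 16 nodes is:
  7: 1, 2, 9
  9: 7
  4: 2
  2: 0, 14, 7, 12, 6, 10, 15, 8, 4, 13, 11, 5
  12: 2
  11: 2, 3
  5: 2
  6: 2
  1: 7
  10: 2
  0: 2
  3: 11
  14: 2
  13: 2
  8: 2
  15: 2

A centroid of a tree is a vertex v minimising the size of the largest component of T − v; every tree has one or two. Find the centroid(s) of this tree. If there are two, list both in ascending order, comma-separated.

Removing 2 splits the tree into components of sizes 3, 2, 1, 1, 1, 1, 1, 1, 1, 1, 1, 1; the largest is 3 ≤ ⌊16/2⌋ = 8.
No neighbour of 2 does as well, so 2 is the unique centroid.

2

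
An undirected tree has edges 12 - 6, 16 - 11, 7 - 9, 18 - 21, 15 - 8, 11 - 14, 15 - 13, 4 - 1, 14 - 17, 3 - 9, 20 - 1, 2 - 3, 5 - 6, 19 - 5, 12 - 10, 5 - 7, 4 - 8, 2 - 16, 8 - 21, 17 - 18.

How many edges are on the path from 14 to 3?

14–11–16–2–3: 4 edges.

4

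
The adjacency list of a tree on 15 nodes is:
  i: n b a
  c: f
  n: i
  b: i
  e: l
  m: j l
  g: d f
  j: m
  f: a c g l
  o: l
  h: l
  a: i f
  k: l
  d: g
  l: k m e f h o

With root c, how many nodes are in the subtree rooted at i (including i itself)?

Descendants of i (including itself): i, b, n. That's 3.

3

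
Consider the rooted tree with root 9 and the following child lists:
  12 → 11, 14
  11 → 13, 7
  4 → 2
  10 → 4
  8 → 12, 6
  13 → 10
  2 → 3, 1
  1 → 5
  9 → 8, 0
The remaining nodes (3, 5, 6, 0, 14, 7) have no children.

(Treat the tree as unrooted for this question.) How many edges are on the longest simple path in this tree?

Starting from 0, a farthest node is 5 at distance 10.
One longest path: 0 – 9 – 8 – 12 – 11 – 13 – 10 – 4 – 2 – 1 – 5.
So the diameter is 10.

10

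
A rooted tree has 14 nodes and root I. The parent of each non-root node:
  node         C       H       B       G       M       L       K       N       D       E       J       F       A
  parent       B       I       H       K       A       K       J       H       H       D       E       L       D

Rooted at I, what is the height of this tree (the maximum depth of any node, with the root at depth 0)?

A deepest node is F, reached by I–H–D–E–J–K–L–F.
That path has 7 edges, so the height is 7.

7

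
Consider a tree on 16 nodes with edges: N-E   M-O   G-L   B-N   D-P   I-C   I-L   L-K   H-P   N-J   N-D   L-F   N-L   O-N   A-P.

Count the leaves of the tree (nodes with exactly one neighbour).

10

Degree-1 nodes: A, B, C, E, F, G, H, J, K, M — 10 of them.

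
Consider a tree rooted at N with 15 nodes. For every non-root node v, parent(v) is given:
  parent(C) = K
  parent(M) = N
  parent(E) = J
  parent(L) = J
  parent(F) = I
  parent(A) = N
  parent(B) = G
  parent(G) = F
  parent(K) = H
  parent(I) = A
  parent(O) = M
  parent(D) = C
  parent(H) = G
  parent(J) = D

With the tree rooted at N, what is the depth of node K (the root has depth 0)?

6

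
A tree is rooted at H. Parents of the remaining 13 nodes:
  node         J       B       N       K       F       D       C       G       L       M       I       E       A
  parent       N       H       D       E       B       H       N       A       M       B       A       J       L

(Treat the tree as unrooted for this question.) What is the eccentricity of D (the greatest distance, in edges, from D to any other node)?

6

The node farthest from D is I (G also at distance 6), via D–H–B–M–L–A–I — 6 edges.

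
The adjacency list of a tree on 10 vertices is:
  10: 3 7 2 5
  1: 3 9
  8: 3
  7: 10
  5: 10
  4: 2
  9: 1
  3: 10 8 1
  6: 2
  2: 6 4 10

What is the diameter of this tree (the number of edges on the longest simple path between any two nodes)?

5

BFS from 4 reaches 9 last, at distance 5; BFS from 9 confirms no node is farther.
Path: 4 – 2 – 10 – 3 – 1 – 9.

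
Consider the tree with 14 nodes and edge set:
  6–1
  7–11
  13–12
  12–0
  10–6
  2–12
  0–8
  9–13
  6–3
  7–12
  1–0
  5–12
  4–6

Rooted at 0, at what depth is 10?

3

0 → 1 → 6 → 10 — 3 edges.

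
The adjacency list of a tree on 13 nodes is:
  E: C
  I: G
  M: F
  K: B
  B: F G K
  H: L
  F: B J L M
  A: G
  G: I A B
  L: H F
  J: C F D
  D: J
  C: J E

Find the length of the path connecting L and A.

4

Walking from L: L–F–B–G–A. Length 4.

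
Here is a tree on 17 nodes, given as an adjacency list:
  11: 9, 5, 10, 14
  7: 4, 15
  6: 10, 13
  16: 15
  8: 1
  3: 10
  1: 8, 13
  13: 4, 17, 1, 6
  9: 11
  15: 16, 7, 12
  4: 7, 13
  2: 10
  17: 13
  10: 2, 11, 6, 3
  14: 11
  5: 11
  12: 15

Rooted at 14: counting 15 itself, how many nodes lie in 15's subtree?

3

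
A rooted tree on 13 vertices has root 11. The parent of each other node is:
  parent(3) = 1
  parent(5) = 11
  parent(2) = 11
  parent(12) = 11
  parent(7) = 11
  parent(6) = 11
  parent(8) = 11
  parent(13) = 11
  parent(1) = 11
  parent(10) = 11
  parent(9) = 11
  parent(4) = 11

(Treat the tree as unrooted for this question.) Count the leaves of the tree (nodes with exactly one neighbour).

11

The leaves are 2, 3, 4, 5, 6, 7, 8, 9, 10, 12, 13.
That is 11 leaves.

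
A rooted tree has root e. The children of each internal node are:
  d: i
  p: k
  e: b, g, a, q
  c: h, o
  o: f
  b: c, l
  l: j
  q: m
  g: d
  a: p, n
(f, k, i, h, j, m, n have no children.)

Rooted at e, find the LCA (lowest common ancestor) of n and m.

e

Path n→root: n a e; path m→root: m q e.
First common node: e.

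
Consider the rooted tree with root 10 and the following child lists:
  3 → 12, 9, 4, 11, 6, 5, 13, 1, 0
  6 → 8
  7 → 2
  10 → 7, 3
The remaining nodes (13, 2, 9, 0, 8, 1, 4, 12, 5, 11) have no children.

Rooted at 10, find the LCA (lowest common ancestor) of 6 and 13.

3

Ancestors of 6 (toward the root): 6, 3, 10.
Ancestors of 13: 13, 3, 10.
The deepest node appearing in both lists is 3.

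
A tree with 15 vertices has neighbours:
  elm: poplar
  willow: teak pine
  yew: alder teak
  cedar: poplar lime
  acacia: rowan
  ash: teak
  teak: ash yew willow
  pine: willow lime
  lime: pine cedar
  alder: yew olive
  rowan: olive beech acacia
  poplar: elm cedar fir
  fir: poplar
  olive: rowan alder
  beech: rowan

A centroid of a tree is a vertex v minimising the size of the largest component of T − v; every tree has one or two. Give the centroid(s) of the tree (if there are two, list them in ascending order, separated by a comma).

teak

Removing teak splits the tree into components of sizes 7, 6, 1; the largest is 7 ≤ ⌊15/2⌋ = 7.
No neighbour of teak does as well, so teak is the unique centroid.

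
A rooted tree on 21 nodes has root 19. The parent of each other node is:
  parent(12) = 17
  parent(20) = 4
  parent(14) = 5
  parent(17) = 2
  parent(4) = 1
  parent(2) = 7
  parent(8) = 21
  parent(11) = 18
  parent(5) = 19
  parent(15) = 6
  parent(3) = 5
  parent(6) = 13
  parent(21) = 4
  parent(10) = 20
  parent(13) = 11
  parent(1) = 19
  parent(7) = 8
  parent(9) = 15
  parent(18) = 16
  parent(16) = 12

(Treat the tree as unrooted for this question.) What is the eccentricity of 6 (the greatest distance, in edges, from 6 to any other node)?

15

Distances from 6 peak at 15, attained at 3 (14 also at distance 15).
6–13–11–18–16–12–17–2–7–8–21–4–1–19–5–3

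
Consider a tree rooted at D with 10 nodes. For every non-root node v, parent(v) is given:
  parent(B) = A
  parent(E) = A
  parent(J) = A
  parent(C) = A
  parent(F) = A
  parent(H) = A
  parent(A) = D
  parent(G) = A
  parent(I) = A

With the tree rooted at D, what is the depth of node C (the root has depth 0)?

Climbing from C to the root: C → A → D. That's 2 steps.

2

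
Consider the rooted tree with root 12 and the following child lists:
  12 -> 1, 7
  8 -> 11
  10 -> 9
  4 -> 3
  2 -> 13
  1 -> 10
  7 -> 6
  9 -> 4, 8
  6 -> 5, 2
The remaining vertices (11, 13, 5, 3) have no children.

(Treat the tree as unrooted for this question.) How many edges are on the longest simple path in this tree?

9

BFS from 13 reaches 3 last, at distance 9; BFS from 3 confirms no node is farther.
Path: 13–2–6–7–12–1–10–9–4–3.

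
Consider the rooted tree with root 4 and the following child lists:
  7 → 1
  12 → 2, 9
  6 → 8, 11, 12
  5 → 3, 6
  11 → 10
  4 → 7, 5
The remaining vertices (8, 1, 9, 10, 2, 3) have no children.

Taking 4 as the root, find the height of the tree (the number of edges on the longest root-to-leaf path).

4

10 sits deepest: 4–5–6–11–10 — 4 edges from the root.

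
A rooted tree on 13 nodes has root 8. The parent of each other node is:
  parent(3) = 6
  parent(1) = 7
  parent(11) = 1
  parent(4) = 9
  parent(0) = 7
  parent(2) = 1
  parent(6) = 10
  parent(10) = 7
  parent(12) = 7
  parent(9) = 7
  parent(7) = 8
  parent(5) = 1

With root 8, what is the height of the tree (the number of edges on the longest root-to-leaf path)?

The longest root-to-leaf path is 8 → 7 → 10 → 6 → 3 (4 edges).

4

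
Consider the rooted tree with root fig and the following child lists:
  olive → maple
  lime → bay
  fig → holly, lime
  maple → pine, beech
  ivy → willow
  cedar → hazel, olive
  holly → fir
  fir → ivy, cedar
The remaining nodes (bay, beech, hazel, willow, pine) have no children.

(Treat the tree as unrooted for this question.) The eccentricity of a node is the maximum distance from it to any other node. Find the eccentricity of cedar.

5

Distances from cedar peak at 5, attained at bay.
cedar-fir-holly-fig-lime-bay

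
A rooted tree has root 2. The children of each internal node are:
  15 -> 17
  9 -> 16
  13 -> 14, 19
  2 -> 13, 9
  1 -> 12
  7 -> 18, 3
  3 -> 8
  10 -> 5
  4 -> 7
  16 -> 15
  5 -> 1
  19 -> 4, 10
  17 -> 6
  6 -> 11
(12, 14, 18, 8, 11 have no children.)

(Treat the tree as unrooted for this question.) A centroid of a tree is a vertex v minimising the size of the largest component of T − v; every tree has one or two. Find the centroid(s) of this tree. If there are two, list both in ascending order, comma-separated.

19

If 19 is removed the pieces have sizes 9, 5, 4, all ≤ ⌊19/2⌋ = 9.
Every other node leaves some component of size > 9, so the centroid is unique.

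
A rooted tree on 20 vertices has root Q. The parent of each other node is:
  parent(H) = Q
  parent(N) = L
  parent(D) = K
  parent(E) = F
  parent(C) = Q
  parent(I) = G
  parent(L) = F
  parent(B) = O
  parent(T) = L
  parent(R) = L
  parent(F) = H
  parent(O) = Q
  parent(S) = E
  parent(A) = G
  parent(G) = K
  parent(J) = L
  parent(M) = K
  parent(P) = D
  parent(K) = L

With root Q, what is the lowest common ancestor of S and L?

Ancestors of S (toward the root): S, E, F, H, Q.
Ancestors of L: L, F, H, Q.
The deepest node appearing in both lists is F.

F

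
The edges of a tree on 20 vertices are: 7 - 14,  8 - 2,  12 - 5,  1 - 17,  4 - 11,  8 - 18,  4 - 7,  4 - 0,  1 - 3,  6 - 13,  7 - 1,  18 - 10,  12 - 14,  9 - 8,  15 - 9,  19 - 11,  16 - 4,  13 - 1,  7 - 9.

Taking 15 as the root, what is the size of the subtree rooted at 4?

5

Descendants of 4 (including itself): 4, 0, 16, 11, 19. That's 5.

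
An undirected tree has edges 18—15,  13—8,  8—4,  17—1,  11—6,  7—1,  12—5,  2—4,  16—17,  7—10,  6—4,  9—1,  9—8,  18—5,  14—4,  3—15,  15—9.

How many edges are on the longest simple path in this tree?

Starting from 12, a farthest node is 11 at distance 8.
One longest path: 12-5-18-15-9-8-4-6-11.
So the diameter is 8.

8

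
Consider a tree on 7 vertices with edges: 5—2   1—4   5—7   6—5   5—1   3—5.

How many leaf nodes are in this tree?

5

Degree-1 nodes: 2, 3, 4, 6, 7 — 5 of them.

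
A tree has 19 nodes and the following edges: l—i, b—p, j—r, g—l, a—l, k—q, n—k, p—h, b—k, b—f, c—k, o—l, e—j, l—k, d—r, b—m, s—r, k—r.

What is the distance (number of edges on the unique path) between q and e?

4

Walking from q: q - k - r - j - e. Length 4.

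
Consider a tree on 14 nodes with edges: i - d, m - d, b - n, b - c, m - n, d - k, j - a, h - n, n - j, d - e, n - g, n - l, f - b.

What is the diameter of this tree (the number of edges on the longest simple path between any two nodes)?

BFS from e reaches c last, at distance 5; BFS from c confirms no node is farther.
Path: e–d–m–n–b–c.

5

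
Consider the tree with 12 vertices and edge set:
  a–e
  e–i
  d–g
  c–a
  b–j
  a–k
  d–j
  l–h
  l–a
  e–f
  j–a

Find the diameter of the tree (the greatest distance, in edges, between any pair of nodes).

BFS from g reaches h last, at distance 5; BFS from h confirms no node is farther.
Path: g - d - j - a - l - h.

5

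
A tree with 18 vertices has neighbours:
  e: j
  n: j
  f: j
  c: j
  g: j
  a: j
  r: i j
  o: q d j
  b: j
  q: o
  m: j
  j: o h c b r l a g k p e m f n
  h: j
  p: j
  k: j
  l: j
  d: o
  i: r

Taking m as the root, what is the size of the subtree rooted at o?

Descendants of o (including itself): o, d, q. That's 3.

3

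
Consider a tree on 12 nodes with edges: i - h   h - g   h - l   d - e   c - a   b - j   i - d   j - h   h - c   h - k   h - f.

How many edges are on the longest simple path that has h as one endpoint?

A farthest node from h is e.
The path h–i–d–e has 3 edges.

3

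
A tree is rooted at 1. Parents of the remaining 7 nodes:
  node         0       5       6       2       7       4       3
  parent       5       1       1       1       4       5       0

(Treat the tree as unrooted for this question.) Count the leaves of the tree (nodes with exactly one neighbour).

4

The leaves are 2, 3, 6, 7.
That is 4 leaves.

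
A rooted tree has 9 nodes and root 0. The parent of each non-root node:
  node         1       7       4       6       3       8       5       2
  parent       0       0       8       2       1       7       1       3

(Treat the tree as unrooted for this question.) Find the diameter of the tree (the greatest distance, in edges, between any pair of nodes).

BFS from 6 reaches 4 last, at distance 7; BFS from 4 confirms no node is farther.
Path: 6 – 2 – 3 – 1 – 0 – 7 – 8 – 4.

7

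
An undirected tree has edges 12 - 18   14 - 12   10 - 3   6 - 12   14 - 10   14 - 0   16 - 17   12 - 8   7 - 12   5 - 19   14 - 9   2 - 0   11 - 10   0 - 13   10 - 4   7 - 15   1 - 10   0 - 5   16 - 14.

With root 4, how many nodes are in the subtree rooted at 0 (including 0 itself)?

5

The subtree rooted at 0 contains: 0, 13, 5, 2, 19 — 5 nodes.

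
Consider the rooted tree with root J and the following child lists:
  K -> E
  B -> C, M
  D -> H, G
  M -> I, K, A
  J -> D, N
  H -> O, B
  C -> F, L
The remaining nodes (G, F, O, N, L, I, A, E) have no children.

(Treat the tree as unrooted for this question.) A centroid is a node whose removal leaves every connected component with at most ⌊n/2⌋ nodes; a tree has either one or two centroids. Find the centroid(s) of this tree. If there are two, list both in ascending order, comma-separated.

Removing B splits the tree into components of sizes 6, 5, 3; the largest is 6 ≤ ⌊15/2⌋ = 7.
Every other node leaves some component of size > 7, so the centroid is unique.

B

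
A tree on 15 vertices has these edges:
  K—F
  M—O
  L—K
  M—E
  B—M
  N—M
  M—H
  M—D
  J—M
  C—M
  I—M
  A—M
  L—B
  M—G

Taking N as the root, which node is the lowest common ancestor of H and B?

M

H's ancestor chain is H, M, N and B's is B, M, N; they first meet at M.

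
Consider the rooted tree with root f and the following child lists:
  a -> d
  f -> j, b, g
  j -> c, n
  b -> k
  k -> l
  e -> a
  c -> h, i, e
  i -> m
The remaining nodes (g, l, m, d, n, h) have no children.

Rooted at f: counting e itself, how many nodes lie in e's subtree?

3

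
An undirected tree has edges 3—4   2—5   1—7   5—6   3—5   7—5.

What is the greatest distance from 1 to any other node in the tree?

The node farthest from 1 is 4, via 1 – 7 – 5 – 3 – 4 — 4 edges.

4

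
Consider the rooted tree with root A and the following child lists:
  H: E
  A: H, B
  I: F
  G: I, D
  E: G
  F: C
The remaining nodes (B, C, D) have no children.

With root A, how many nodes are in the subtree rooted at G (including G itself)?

5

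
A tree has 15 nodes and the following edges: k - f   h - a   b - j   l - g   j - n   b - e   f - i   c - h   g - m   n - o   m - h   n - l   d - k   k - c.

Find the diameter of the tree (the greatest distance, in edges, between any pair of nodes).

11

BFS from e reaches i last, at distance 11; BFS from i confirms no node is farther.
Path: e - b - j - n - l - g - m - h - c - k - f - i.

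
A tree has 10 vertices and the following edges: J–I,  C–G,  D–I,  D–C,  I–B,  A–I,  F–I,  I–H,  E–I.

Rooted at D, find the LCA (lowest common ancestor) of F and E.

Path F→root: F I D; path E→root: E I D.
First common node: I.

I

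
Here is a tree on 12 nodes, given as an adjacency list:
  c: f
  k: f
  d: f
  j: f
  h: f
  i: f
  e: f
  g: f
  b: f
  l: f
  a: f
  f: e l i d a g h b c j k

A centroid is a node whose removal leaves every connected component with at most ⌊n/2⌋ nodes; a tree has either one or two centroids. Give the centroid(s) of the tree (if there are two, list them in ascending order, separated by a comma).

Removing f splits the tree into components of sizes 1, 1, 1, 1, 1, 1, 1, 1, 1, 1, 1; the largest is 1 ≤ ⌊12/2⌋ = 6.
Every other node leaves some component of size > 6, so the centroid is unique.

f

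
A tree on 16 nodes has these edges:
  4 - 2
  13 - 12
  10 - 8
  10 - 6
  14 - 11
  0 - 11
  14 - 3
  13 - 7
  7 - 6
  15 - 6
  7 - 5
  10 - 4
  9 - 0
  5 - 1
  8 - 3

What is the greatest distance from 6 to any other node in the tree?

7

The node farthest from 6 is 9, via 6 – 10 – 8 – 3 – 14 – 11 – 0 – 9 — 7 edges.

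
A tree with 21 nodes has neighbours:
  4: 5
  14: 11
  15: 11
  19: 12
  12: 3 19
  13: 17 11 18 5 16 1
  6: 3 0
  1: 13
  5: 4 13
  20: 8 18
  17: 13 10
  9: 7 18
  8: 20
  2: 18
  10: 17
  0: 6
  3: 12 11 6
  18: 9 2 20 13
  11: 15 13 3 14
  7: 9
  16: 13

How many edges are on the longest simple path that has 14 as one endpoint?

5

The node farthest from 14 is 7 (8 also at distance 5), via 14-11-13-18-9-7 — 5 edges.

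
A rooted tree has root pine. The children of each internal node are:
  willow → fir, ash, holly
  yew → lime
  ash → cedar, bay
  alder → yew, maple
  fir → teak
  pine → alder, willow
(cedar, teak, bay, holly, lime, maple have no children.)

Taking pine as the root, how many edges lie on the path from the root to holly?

2

Path from pine to holly: pine – willow – holly, which has 2 edges.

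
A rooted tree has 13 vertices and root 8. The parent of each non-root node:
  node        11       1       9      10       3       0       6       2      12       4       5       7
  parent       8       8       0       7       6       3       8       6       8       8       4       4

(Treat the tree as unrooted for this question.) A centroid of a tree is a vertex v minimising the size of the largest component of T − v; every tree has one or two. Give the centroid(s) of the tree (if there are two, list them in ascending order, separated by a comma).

Removing 8 splits the tree into components of sizes 5, 4, 1, 1, 1; the largest is 5 ≤ ⌊13/2⌋ = 6.
No neighbour of 8 does as well, so 8 is the unique centroid.

8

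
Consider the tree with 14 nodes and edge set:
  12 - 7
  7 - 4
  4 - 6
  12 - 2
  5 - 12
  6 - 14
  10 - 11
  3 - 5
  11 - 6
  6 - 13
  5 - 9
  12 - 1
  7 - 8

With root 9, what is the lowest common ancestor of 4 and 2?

12

4's ancestor chain is 4, 7, 12, 5, 9 and 2's is 2, 12, 5, 9; they first meet at 12.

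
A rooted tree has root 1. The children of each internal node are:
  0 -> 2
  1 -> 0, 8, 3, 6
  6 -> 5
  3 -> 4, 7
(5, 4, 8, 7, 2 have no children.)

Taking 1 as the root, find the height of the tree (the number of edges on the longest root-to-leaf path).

The longest root-to-leaf path is 1-3-7 (2 edges).

2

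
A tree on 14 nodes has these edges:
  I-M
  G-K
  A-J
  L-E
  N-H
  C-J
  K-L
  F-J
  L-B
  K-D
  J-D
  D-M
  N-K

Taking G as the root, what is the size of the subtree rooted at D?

7

Descendants of D (including itself): D, M, J, I, F, C, A. That's 7.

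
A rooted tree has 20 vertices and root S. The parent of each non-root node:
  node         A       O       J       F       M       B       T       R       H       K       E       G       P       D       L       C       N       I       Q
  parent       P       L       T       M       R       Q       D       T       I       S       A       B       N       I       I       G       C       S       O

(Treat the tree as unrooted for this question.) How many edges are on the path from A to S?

10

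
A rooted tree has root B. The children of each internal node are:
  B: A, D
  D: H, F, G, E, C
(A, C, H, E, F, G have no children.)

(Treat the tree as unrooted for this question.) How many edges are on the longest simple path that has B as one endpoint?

2

A farthest node from B is C (H, E, G, F also at distance 2).
The path B – D – C has 2 edges.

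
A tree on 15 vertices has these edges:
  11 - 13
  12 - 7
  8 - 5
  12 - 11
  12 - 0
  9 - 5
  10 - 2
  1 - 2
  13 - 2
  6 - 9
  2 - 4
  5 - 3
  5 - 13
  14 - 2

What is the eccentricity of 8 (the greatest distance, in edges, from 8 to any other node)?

Distances from 8 peak at 5, attained at 7 (0 also at distance 5).
8–5–13–11–12–7

5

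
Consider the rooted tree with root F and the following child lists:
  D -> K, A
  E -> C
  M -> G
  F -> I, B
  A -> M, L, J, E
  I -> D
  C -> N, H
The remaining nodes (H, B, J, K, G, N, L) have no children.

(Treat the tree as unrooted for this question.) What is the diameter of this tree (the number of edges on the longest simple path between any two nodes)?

7

A longest path is B – F – I – D – A – E – C – N, with 7 edges.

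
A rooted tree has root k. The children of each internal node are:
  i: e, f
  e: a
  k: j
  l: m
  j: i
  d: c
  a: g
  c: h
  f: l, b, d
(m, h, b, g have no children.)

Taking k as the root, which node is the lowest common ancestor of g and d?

i

g's ancestor chain is g, a, e, i, j, k and d's is d, f, i, j, k; they first meet at i.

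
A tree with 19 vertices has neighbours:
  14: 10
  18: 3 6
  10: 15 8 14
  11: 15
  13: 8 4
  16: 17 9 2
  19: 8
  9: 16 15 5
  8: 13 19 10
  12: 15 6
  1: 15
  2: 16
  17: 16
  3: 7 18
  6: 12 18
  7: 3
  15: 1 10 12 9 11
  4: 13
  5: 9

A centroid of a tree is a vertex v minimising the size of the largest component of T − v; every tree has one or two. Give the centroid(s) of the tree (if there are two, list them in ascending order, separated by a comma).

Removing 15 splits the tree into components of sizes 6, 5, 5, 1, 1; the largest is 6 ≤ ⌊19/2⌋ = 9.
Every other node leaves some component of size > 9, so the centroid is unique.

15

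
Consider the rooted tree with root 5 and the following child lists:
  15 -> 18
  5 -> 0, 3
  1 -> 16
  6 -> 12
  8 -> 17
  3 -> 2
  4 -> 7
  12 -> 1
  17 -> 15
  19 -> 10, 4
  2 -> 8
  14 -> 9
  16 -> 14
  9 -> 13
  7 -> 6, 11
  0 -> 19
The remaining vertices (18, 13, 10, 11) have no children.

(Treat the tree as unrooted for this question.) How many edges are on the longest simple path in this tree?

17

A longest path is 13-9-14-16-1-12-6-7-4-19-0-5-3-2-8-17-15-18, with 17 edges.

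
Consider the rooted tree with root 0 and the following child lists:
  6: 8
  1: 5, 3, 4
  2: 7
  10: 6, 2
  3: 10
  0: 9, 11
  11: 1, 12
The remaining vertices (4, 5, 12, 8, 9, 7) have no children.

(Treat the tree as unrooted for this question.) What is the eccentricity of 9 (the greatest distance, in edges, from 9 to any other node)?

7

Distances from 9 peak at 7, attained at 8 (7 also at distance 7).
9-0-11-1-3-10-6-8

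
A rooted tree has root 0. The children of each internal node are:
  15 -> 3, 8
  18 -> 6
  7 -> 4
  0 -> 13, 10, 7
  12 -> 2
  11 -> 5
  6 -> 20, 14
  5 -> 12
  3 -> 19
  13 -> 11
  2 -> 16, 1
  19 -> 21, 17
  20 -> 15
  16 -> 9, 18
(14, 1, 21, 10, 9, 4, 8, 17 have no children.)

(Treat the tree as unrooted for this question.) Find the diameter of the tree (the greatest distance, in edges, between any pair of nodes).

Starting from 21, a farthest node is 4 at distance 15.
One longest path: 21-19-3-15-20-6-18-16-2-12-5-11-13-0-7-4.
So the diameter is 15.

15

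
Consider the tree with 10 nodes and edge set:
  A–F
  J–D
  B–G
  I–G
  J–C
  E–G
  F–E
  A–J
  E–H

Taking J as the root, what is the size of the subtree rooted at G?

3

G's subtree: {G, I, B}, size 3.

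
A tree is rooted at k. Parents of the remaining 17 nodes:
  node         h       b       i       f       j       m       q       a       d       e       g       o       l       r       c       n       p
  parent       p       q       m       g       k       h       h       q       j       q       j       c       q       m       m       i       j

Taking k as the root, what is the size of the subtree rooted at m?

6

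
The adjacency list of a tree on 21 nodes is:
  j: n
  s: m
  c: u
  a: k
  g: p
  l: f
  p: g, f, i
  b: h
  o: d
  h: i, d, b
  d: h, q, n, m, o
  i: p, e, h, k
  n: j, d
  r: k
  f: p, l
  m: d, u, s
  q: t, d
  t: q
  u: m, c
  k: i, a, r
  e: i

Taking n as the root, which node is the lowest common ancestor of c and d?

d

Path c→root: c u m d n; path d→root: d n.
First common node: d.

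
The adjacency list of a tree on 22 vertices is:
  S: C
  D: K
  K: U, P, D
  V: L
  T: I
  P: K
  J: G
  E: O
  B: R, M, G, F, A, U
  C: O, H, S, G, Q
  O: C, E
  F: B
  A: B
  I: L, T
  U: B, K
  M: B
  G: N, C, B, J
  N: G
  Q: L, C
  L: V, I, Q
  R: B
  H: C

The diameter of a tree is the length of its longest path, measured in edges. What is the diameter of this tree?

9

A longest path is T - I - L - Q - C - G - B - U - K - P, with 9 edges.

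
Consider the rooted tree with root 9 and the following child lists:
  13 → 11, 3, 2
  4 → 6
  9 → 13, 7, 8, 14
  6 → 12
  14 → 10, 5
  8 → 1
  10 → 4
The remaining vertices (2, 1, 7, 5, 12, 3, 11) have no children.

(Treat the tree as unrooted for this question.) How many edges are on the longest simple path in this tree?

7

BFS from 12 reaches 1 last, at distance 7; BFS from 1 confirms no node is farther.
Path: 12 - 6 - 4 - 10 - 14 - 9 - 8 - 1.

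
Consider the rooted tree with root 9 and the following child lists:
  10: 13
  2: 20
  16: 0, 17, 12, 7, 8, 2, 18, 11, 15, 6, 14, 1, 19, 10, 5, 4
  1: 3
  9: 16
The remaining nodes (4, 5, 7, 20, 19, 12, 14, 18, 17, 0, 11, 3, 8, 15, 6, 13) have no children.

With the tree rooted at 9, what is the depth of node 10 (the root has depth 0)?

2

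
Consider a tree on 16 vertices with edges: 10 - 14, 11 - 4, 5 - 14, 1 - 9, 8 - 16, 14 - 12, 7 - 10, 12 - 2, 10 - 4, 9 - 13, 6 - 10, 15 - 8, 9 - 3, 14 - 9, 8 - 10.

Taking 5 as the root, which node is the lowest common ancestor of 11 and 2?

Path 11→root: 11 4 10 14 5; path 2→root: 2 12 14 5.
First common node: 14.

14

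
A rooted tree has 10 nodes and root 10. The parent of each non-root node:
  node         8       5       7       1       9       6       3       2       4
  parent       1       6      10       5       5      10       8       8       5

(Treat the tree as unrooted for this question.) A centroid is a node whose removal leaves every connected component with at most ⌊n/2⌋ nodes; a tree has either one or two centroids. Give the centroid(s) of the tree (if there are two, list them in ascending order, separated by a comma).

Delete 5: the remaining components have sizes 4, 3, 1, 1. Max 4 ≤ 5, so 5 is a centroid.
Every other node leaves some component of size > 5, so the centroid is unique.

5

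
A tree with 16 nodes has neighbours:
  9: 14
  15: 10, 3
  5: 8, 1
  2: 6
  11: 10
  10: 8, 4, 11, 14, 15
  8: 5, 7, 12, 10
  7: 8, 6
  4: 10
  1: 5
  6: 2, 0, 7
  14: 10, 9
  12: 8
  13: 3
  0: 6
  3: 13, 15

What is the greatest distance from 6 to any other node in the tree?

6

A farthest node from 6 is 13.
The path 6-7-8-10-15-3-13 has 6 edges.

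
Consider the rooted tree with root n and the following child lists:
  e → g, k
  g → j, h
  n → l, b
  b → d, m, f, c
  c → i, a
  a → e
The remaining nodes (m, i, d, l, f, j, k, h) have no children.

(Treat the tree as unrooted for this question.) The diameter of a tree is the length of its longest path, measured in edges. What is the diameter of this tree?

7

Starting from l, a farthest node is j at distance 7.
One longest path: l - n - b - c - a - e - g - j.
So the diameter is 7.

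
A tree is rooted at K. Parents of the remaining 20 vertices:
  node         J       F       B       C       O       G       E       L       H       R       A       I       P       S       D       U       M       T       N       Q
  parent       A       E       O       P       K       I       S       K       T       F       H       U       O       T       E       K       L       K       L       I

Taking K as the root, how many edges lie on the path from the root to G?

3

Climbing from G to the root: G – I – U – K. That's 3 steps.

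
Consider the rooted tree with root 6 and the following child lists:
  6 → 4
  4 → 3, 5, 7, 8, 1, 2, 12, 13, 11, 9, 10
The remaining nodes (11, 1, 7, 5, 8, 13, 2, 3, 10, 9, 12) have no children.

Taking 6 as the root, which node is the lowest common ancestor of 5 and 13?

4

5's ancestor chain is 5, 4, 6 and 13's is 13, 4, 6; they first meet at 4.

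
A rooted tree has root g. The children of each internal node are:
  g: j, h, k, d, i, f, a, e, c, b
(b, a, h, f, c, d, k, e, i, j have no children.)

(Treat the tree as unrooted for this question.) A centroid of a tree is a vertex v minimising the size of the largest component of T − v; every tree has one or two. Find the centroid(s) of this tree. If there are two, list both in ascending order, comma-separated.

Removing g splits the tree into components of sizes 1, 1, 1, 1, 1, 1, 1, 1, 1, 1; the largest is 1 ≤ ⌊11/2⌋ = 5.
Every other node leaves some component of size > 5, so the centroid is unique.

g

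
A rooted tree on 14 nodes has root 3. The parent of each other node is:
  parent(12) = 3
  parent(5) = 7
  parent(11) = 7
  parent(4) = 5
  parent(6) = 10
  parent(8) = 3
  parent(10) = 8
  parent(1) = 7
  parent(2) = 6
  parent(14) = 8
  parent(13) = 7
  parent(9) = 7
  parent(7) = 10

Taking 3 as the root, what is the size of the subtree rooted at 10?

Descendants of 10 (including itself): 10, 7, 6, 5, 11, 13, 1, 9, 2, 4. That's 10.

10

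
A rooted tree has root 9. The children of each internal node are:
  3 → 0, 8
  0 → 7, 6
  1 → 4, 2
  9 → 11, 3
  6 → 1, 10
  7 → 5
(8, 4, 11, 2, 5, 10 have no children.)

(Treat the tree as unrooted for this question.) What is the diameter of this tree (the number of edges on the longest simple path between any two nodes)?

6

A longest path is 4 – 1 – 6 – 0 – 3 – 9 – 11, with 6 edges.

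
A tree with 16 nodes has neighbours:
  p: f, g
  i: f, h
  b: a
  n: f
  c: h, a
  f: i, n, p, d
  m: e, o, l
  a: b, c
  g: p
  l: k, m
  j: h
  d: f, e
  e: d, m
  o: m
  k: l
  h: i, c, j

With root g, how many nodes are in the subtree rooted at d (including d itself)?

The subtree rooted at d contains: d, e, m, l, o, k — 6 nodes.

6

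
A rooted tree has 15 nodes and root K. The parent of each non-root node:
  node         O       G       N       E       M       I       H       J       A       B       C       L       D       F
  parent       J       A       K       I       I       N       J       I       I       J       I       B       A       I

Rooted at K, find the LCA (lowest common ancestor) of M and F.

I

Ancestors of M (toward the root): M, I, N, K.
Ancestors of F: F, I, N, K.
The deepest node appearing in both lists is I.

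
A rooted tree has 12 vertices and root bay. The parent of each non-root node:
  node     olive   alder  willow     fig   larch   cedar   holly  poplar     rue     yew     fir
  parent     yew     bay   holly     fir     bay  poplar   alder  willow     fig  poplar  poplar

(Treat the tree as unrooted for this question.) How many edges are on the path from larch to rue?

larch – bay – alder – holly – willow – poplar – fir – fig – rue: 8 edges.

8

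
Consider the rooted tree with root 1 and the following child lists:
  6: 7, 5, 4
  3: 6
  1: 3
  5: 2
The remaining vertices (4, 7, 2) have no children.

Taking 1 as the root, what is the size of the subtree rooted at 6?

Descendants of 6 (including itself): 6, 7, 5, 4, 2. That's 5.

5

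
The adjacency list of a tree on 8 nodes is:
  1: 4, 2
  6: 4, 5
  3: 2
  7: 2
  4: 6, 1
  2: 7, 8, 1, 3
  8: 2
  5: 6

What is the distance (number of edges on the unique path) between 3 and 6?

4

The path is 3 – 2 – 1 – 4 – 6, which has 4 edges.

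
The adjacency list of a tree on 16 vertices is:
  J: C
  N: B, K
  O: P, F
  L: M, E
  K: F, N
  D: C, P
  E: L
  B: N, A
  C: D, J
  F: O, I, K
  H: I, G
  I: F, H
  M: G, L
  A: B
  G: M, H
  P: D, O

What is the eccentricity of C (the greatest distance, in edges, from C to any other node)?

A farthest node from C is E.
The path C-D-P-O-F-I-H-G-M-L-E has 10 edges.

10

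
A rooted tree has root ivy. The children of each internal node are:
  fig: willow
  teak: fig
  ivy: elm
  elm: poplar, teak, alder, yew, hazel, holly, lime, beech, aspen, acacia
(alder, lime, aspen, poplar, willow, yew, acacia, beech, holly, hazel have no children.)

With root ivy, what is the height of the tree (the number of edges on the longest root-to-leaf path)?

willow sits deepest: ivy–elm–teak–fig–willow — 4 edges from the root.

4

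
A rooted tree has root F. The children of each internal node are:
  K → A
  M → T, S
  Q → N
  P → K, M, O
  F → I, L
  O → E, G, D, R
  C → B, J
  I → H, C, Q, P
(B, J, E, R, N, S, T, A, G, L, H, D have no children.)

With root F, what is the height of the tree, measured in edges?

4

S sits deepest: F-I-P-M-S — 4 edges from the root.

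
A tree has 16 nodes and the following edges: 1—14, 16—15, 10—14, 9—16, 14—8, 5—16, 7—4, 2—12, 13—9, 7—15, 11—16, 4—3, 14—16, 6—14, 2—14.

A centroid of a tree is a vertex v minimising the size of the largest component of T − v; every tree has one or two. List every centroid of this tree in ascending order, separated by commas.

16

Removing 16 splits the tree into components of sizes 7, 4, 2, 1, 1; the largest is 7 ≤ ⌊16/2⌋ = 8.
Every other node leaves some component of size > 8, so the centroid is unique.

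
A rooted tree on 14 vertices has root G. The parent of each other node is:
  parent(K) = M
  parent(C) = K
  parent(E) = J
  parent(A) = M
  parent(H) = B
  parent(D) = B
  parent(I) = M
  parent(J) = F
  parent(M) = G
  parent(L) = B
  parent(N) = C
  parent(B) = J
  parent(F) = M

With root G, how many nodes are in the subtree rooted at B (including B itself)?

Descendants of B (including itself): B, D, L, H. That's 4.

4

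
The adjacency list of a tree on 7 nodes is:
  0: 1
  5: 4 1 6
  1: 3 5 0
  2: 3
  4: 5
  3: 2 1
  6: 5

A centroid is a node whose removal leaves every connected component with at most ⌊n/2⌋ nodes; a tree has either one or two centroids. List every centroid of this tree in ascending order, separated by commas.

1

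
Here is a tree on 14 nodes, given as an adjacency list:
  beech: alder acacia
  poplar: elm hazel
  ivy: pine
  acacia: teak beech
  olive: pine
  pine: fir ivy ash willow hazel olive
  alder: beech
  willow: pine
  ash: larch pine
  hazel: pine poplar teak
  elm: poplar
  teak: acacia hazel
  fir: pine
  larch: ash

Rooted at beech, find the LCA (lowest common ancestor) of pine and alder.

beech

Path pine→root: pine hazel teak acacia beech; path alder→root: alder beech.
First common node: beech.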